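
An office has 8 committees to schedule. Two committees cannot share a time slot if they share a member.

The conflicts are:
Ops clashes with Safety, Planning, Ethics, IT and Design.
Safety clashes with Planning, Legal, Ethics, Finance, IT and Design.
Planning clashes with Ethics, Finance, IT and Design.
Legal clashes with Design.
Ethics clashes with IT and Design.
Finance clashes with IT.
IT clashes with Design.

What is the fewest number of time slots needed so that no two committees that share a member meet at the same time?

6

Ops, Safety, Planning, Ethics, IT, Design pairwise conflict, so at least 6 time slots are needed.
6 time slots suffice: time slot 1 → {Safety}; time slot 2 → {Planning, Legal}; time slot 3 → {Finance, Design}; time slot 4 → {IT}; time slot 5 → {Ethics}; time slot 6 → {Ops}. No two conflicting committees share a time slot.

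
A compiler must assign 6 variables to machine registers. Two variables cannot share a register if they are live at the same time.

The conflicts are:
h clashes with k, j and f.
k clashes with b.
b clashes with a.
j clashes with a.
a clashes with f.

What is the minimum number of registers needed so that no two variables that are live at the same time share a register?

The cycle k-h-j-a-b-k has odd length 5, so it cannot be 2-colored; at least 3 registers are needed.
3 registers suffice: h=1, k=2, b=3, j=2, a=1, f=2. No two conflicting variables share a register.

3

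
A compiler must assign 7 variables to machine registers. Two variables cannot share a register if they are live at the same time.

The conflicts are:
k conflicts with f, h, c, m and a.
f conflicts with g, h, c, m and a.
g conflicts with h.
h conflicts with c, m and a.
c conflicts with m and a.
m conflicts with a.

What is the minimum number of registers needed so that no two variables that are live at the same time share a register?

6

k, f, h, c, m, a are mutually in conflict, so at least 6 registers are needed.
6 registers suffice: k=5, f=1, g=3, h=2, c=3, m=6, a=4. Every pair that conflicts lands in different registers.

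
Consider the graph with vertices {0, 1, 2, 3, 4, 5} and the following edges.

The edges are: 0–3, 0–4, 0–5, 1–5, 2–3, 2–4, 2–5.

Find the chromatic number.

2 and 4 are adjacent, so at least 2 colors are needed.
2 colors suffice: color a → {0, 1, 2}; color b → {3, 4, 5}. No two adjacent vertices share a color.

2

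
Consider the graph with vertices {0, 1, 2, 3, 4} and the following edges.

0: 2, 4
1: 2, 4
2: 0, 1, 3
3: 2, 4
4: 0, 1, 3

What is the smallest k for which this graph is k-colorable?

1 and 4 are adjacent, so at least 2 colors are needed.
2 colors suffice: 0=b, 1=b, 2=a, 3=b, 4=a. No two adjacent vertices share a color.

2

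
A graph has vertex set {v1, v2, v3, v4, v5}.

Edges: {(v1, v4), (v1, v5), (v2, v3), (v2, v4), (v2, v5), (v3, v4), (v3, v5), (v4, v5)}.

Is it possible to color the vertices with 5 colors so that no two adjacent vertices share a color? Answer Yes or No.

Yes

The chromatic number is 4. v2, v3, v4, v5 are mutually adjacent (a clique of size 4), so at least 4 colors are needed.
4 colors suffice: color 1 → {v5}; color 2 → {v4}; color 3 → {v1, v2}; color 4 → {v3}.
Since 5 ≥ 4, a proper 5-coloring certainly exists.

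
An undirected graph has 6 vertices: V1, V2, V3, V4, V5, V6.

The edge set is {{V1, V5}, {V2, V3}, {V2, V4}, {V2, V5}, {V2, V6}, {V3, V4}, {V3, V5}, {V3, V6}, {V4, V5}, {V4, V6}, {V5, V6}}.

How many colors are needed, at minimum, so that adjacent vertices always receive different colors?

5

V2, V3, V4, V5, V6 are mutually adjacent (a clique of size 5), so at least 5 colors are needed.
A valid assignment using 5 colors: V1=2, V2=4, V3=5, V4=2, V5=1, V6=3. Each edge has distinct colors on its endpoints.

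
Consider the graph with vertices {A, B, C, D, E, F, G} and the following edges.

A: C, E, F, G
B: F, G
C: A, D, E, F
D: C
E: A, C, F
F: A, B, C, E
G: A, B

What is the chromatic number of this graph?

A, C, E, F form a clique, so at least 4 colors are needed.
A valid assignment using 4 colors: A=3, B=2, C=2, D=1, E=4, F=1, G=1. Every edge joins two different colors.

4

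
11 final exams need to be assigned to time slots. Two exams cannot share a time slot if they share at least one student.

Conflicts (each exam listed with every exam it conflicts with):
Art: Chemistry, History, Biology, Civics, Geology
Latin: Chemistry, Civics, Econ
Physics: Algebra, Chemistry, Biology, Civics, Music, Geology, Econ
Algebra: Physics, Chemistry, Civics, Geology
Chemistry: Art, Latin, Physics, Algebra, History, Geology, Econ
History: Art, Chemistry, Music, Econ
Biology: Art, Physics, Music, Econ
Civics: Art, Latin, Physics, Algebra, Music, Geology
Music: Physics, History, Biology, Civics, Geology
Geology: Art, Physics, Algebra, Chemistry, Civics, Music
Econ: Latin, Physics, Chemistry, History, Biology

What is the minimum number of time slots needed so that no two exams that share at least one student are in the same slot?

Physics, Algebra, Chemistry, Geology are mutually in conflict, so at least 4 time slots are needed.
Using 4 time slots: Art=4, Latin=1, Physics=1, Algebra=4, Chemistry=2, History=1, Biology=2, Civics=2, Music=4, Geology=3, Econ=3. Every pair that conflicts lands in different time slots.

4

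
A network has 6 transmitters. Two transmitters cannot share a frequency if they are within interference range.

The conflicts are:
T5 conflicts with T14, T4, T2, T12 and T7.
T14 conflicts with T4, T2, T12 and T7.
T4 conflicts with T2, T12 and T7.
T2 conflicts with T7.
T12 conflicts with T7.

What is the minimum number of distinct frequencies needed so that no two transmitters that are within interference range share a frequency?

T5, T14, T4, T12, T7 pairwise conflict, so at least 5 frequencies are needed.
A valid assignment using 5 frequencies: T5=4, T14=3, T4=2, T2=5, T12=5, T7=1. No two conflicting transmitters share a frequency.

5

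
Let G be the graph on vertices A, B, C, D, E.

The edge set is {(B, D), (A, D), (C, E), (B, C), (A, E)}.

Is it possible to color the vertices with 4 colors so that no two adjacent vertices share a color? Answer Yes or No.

Yes

The chromatic number is 3. The cycle B-C-E-A-D-B has odd length 5, so it cannot be 2-colored; at least 3 colors are needed.
One proper 3-coloring: A=3, B=1, C=2, D=2, E=1.
Since 4 ≥ 3, a proper 4-coloring certainly exists.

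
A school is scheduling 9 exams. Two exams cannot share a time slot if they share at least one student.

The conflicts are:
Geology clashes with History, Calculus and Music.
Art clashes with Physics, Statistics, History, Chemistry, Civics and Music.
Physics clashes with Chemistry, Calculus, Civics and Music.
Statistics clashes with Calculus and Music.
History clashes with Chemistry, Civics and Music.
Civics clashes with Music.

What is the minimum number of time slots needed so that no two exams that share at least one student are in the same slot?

Art, Physics, Civics, Music all conflict with each other, so at least 4 time slots are needed.
Using 4 time slots: Geology=2, Art=2, Physics=3, Statistics=3, History=3, Chemistry=1, Calculus=1, Civics=4, Music=1. Every pair that conflicts lands in different time slots.

4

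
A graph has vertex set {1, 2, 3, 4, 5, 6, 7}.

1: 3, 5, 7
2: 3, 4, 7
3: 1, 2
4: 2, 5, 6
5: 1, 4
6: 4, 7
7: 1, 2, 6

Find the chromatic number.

The cycle 4-5-1-7-2-4 has odd length 5, so it cannot be 2-colored; at least 3 colors are needed.
3 colors suffice: color red → {1, 4}; color blue → {3, 5, 7}; color green → {2, 6}. Every edge joins two different colors.

3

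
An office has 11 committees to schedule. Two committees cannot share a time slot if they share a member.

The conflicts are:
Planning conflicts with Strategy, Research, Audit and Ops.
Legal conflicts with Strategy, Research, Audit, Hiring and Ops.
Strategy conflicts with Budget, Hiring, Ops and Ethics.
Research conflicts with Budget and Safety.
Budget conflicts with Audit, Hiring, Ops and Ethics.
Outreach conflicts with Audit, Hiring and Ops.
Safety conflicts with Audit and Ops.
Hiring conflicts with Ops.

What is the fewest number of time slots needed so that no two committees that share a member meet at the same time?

Strategy, Budget, Hiring, Ops are mutually in conflict, so at least 4 time slots are needed.
4 time slots suffice: time slot 1 → {Research, Audit, Ops, Ethics}; time slot 2 → {Strategy, Outreach, Safety}; time slot 3 → {Planning, Legal, Budget}; time slot 4 → {Hiring}. Each listed conflict is separated.

4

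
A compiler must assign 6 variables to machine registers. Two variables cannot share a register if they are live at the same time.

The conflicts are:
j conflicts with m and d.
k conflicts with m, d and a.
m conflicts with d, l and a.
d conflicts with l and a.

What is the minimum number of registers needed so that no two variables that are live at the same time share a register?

k, m, d, a are mutually in conflict, so at least 4 registers are needed.
Using 4 registers: j=3, k=3, m=1, d=2, l=3, a=4. Every pair that conflicts lands in different registers.

4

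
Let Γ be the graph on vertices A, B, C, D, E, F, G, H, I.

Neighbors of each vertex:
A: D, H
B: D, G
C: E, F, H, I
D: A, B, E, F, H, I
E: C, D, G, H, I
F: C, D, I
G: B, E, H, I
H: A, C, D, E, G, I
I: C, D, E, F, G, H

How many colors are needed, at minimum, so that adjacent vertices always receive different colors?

4

E, G, H, I form a clique, so at least 4 colors are needed.
A valid assignment using 4 colors: A=3, B=1, C=2, D=2, E=4, F=1, G=2, H=1, I=3. No two adjacent vertices share a color.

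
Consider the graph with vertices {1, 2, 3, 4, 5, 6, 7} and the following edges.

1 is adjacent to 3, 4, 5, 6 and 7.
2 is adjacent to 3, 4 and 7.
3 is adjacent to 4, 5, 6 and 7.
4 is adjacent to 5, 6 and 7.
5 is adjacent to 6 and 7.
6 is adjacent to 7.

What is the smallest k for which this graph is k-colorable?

6

1, 3, 4, 5, 6, 7 are pairwise adjacent (a clique of size 6), so at least 6 colors are needed.
6 colors suffice: color a → {4}; color b → {7}; color c → {3}; color d → {1, 2}; color e → {6}; color f → {5}. Each edge has distinct colors on its endpoints.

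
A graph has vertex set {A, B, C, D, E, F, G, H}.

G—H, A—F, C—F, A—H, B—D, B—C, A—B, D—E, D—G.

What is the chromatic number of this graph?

The cycle D-G-H-A-B-D has odd length 5, so it cannot be 2-colored; at least 3 colors are needed.
One proper 3-coloring: A=2, B=1, C=2, D=2, E=1, F=1, G=3, H=1. No two adjacent vertices share a color.

3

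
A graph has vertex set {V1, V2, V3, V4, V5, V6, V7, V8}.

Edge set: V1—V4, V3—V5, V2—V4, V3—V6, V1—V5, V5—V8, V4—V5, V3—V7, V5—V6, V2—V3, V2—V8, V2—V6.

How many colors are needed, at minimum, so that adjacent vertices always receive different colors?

3

V3, V5, V6 form a triangle, so at least 3 colors are needed.
One proper 3-coloring: V1=3, V2=1, V3=2, V4=2, V5=1, V6=3, V7=1, V8=2. No two adjacent vertices share a color.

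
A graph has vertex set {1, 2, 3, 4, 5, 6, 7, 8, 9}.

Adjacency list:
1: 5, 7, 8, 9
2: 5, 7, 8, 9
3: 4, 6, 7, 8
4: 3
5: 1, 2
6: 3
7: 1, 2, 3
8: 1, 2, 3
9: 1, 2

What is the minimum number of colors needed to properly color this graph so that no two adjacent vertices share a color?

2

2 and 7 are adjacent, so at least 2 colors are needed.
2 colors suffice: color a → {1, 2, 3}; color b → {4, 5, 6, 7, 8, 9}. Every edge joins two different colors.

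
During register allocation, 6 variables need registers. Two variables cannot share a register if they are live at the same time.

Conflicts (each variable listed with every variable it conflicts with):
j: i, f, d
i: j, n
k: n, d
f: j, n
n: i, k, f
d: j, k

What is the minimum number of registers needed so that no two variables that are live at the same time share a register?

The cycle j-d-k-n-i-j has odd length 5, so it cannot be 2-colored; at least 3 registers are needed.
A valid assignment using 3 registers: j=1, i=2, k=2, f=2, n=1, d=3. No two conflicting variables share a register.

3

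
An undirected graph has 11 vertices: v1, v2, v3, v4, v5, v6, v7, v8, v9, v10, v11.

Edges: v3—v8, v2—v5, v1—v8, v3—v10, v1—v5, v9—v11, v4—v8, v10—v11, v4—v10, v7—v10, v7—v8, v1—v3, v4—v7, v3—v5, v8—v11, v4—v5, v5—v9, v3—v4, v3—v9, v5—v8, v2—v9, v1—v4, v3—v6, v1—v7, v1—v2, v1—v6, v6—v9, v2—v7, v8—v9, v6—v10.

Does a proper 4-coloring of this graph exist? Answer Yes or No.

No

v1, v3, v4, v5, v8 form a clique, so at least 5 colors are needed.
So 4 colors are not enough.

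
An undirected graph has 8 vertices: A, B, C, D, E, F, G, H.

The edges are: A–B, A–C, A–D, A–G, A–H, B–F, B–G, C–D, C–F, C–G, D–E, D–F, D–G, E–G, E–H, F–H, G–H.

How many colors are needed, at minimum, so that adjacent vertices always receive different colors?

4

A, C, D, G are mutually adjacent (a clique of size 4), so at least 4 colors are needed.
One proper 4-coloring: A=3, B=2, C=4, D=2, E=3, F=1, G=1, H=2. Each edge has distinct colors on its endpoints.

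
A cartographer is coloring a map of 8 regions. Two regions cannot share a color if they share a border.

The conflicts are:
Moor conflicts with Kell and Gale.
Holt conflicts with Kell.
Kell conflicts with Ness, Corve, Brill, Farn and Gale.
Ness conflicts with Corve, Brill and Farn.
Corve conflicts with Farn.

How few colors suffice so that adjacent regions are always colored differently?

4

Kell, Ness, Corve, Farn are mutually in conflict, so at least 4 colors are needed.
4 colors suffice: Moor=3, Holt=2, Kell=1, Ness=2, Corve=3, Brill=3, Farn=4, Gale=2. Every pair that conflicts lands in different colors.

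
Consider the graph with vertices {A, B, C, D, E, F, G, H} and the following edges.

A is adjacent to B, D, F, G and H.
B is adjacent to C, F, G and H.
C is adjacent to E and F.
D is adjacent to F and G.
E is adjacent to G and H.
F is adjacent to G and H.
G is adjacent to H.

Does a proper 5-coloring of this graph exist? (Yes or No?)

The chromatic number is 5. A, B, F, G, H are pairwise adjacent (a clique of size 5), so at least 5 colors are needed.
5 colors suffice: color 1 → {C, G}; color 2 → {E, F}; color 3 → {A}; color 4 → {B, D}; color 5 → {H}.
That is already a proper 5-coloring.

Yes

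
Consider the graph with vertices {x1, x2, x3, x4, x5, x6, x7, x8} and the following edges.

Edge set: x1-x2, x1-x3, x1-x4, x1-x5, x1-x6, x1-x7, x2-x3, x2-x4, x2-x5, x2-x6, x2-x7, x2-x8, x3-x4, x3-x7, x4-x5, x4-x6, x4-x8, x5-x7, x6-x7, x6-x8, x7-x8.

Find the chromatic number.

x2, x6, x7, x8 are mutually adjacent (a clique of size 4), so at least 4 colors are needed.
4 colors suffice: color red → {x2}; color blue → {x4, x7}; color green → {x1, x8}; color yellow → {x3, x5, x6}. No two adjacent vertices share a color.

4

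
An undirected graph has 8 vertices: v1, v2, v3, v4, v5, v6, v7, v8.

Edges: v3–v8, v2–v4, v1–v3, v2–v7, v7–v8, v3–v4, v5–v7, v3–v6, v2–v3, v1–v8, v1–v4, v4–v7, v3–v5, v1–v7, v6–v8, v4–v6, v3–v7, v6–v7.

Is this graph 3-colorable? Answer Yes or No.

v3, v6, v7, v8 are mutually adjacent (a clique of size 4), so at least 4 colors are needed.
So 3 colors are not enough.

No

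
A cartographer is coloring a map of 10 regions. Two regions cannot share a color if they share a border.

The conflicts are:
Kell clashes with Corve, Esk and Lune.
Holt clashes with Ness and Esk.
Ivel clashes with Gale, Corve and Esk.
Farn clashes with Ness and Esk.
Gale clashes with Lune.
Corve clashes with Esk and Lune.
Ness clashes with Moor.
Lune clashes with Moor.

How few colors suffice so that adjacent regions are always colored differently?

3

Kell, Corve, Lune all conflict with each other, so at least 3 colors are needed.
3 colors suffice: color 1 → {Ness, Esk, Lune}; color 2 → {Holt, Farn, Gale, Corve, Moor}; color 3 → {Kell, Ivel}. No two conflicting regions share a color.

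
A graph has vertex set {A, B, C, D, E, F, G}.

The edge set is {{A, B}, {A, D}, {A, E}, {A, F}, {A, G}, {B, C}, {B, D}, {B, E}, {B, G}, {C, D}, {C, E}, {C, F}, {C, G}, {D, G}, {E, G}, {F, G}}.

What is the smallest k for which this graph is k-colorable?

4

A, B, E, G are pairwise adjacent (a clique of size 4), so at least 4 colors are needed.
4 colors suffice: A=2, B=3, C=2, D=4, E=4, F=3, G=1. Each edge has distinct colors on its endpoints.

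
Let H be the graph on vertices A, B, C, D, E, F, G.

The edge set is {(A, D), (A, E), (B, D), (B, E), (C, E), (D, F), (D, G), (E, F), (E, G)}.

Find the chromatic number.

C and E are adjacent, so at least 2 colors are needed.
2 colors suffice: A=2, B=2, C=2, D=1, E=1, F=2, G=2. Each edge has distinct colors on its endpoints.

2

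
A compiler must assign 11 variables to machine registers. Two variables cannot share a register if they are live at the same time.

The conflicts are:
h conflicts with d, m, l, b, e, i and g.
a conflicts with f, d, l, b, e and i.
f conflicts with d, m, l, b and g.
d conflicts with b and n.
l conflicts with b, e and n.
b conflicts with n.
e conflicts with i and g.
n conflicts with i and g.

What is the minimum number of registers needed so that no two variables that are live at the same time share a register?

4

a, f, l, b pairwise conflict, so at least 4 registers are needed.
4 registers suffice: register 1 → {h, a, n}; register 2 → {d, m, l, i, g}; register 3 → {f, e}; register 4 → {b}. Every pair that conflicts lands in different registers.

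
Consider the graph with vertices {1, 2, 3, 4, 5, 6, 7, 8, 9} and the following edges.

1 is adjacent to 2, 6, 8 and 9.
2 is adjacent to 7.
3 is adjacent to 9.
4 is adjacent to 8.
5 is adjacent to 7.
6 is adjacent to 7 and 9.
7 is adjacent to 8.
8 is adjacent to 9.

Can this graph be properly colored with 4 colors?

The chromatic number is 3. 1, 6, 9 are mutually adjacent, so at least 3 colors are needed.
3 colors suffice: color red → {1, 3, 4, 7}; color blue → {2, 5, 6, 8}; color green → {9}.
Since 4 ≥ 3, a proper 4-coloring certainly exists.

Yes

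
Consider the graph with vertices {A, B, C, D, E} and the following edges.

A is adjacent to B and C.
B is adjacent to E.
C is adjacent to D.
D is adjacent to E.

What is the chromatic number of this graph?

3

The cycle A-B-E-D-C-A has odd length 5, so it cannot be 2-colored; at least 3 colors are needed.
3 colors suffice: color 1 → {C, E}; color 2 → {B, D}; color 3 → {A}. Each edge has distinct colors on its endpoints.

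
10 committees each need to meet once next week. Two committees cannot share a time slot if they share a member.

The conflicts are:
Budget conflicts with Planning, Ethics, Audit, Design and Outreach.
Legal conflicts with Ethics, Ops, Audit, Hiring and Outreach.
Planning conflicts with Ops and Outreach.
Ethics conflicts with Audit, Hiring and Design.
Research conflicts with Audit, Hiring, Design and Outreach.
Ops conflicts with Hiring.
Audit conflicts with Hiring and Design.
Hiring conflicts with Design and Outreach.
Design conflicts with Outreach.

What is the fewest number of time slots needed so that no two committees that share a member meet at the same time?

Legal, Ethics, Audit, Hiring are mutually in conflict, so at least 4 time slots are needed.
Using 4 time slots: Budget=1, Legal=3, Planning=3, Ethics=4, Research=4, Ops=2, Audit=2, Hiring=1, Design=3, Outreach=2. No two conflicting committees share a time slot.

4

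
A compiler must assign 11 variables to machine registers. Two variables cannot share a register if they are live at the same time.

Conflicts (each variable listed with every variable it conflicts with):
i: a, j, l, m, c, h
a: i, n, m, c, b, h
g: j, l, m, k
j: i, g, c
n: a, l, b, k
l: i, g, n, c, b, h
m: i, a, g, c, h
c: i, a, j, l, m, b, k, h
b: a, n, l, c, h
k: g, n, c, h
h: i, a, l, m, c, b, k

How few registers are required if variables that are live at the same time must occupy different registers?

i, a, m, c, h are mutually in conflict, so at least 5 registers are needed.
A valid assignment using 5 registers: i=4, a=3, g=1, j=2, n=1, l=3, m=5, c=1, b=4, k=3, h=2. Each listed conflict is separated.

5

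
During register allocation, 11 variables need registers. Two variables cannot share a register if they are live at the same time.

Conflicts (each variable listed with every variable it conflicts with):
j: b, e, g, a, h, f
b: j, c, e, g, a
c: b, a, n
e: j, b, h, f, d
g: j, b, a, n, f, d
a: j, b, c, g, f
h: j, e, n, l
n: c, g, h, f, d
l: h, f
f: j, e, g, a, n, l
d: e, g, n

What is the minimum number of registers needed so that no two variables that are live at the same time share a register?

4

j, b, g, a are mutually in conflict, so at least 4 registers are needed.
Using 4 registers: j=1, b=3, c=2, e=2, g=2, a=4, h=3, n=1, l=1, f=3, d=3. Each listed conflict is separated.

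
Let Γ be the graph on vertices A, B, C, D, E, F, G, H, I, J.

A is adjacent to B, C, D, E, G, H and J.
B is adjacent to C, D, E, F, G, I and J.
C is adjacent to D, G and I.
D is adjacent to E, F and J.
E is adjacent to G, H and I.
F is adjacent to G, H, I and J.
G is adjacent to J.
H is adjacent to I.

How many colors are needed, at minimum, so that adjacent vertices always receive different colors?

A, B, C, D are mutually adjacent (a clique of size 4), so at least 4 colors are needed.
One proper 4-coloring: A=2, B=1, C=4, D=3, E=4, F=2, G=3, H=1, I=3, J=4. Each edge has distinct colors on its endpoints.

4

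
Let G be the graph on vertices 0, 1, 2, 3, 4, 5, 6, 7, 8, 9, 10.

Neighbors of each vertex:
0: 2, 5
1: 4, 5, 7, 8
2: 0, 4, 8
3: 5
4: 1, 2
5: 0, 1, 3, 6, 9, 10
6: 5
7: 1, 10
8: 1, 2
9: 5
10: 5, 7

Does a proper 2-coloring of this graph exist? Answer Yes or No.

The cycle 8-1-5-0-2-8 has odd length 5, so it cannot be 2-colored; at least 3 colors are needed.
So 2 colors are not enough.

No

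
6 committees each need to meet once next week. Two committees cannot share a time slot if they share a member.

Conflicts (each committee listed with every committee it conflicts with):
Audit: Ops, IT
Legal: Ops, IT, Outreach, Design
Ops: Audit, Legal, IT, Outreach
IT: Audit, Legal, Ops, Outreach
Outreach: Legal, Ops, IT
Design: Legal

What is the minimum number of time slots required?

4

Legal, Ops, IT, Outreach are mutually in conflict, so at least 4 time slots are needed.
4 time slots suffice: time slot 1 → {Audit, Legal}; time slot 2 → {Ops, Design}; time slot 3 → {IT}; time slot 4 → {Outreach}. Every pair that conflicts lands in different time slots.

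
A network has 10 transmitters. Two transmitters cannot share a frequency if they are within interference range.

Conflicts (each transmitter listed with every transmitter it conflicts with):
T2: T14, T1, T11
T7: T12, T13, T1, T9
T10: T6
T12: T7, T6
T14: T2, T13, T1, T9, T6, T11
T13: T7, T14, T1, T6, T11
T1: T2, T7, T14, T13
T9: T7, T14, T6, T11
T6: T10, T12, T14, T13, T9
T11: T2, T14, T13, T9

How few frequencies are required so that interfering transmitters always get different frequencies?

T2, T14, T11 pairwise conflict, so at least 3 frequencies are needed.
3 frequencies suffice: frequency 1 → {T7, T10, T14}; frequency 2 → {T2, T12, T13, T9}; frequency 3 → {T1, T6, T11}. Each listed conflict is separated.

3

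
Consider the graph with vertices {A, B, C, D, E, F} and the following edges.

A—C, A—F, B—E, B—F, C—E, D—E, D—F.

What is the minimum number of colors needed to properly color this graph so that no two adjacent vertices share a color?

3

The cycle D-E-C-A-F-D has odd length 5, so it cannot be 2-colored; at least 3 colors are needed.
3 colors suffice: A=3, B=2, C=2, D=2, E=1, F=1. Every edge joins two different colors.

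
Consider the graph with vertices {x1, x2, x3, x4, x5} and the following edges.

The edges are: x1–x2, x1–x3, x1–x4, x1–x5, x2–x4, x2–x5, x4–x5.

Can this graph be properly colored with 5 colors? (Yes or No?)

Yes

The chromatic number is 4. x1, x2, x4, x5 form a clique, so at least 4 colors are needed.
4 colors suffice: color red → {x1}; color blue → {x3, x5}; color green → {x4}; color yellow → {x2}.
Since 5 ≥ 4, a proper 5-coloring certainly exists.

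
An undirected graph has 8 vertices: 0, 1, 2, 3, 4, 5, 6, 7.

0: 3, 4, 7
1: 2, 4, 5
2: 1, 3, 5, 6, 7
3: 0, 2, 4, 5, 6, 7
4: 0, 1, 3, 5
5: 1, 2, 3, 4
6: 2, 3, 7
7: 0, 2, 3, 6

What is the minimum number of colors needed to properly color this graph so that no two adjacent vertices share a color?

4

2, 3, 6, 7 are pairwise adjacent (a clique of size 4), so at least 4 colors are needed.
4 colors suffice: color red → {1, 3}; color blue → {2, 4}; color green → {5, 7}; color yellow → {0, 6}. Every edge joins two different colors.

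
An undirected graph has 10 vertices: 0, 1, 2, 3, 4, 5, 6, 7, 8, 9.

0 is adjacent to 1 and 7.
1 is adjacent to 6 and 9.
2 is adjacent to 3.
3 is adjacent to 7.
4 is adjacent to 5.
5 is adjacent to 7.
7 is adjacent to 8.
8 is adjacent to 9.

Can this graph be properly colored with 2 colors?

No

The cycle 8-9-1-0-7-8 has odd length 5, so it cannot be 2-colored; at least 3 colors are needed.
So 2 colors are not enough.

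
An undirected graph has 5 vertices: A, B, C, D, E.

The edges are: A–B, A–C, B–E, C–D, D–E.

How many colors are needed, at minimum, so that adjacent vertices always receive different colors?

The cycle C-D-E-B-A-C has odd length 5, so it cannot be 2-colored; at least 3 colors are needed.
One proper 3-coloring: A=1, B=2, C=3, D=2, E=1. Each edge has distinct colors on its endpoints.

3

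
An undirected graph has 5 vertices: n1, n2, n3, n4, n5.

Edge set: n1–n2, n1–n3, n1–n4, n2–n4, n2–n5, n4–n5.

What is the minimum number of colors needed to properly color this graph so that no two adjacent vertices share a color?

n2, n4, n5 are pairwise adjacent, so at least 3 colors are needed.
3 colors suffice: color red → {n2, n3}; color blue → {n1, n5}; color green → {n4}. Every edge joins two different colors.

3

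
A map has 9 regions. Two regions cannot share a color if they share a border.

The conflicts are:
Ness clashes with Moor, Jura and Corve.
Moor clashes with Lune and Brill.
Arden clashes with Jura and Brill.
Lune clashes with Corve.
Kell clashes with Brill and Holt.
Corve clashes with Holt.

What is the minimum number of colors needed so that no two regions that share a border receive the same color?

3

The cycle Arden-Brill-Moor-Ness-Jura-Arden has odd length 5, so it cannot be 2-colored; at least 3 colors are needed.
3 colors suffice: Ness=2, Moor=1, Arden=1, Lune=2, Kell=1, Jura=3, Corve=1, Brill=2, Holt=2. No two conflicting regions share a color.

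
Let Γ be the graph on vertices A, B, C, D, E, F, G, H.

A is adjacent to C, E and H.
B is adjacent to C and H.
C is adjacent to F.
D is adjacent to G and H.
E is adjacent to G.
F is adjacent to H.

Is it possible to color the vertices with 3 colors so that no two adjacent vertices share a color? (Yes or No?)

Yes

The chromatic number is 3. The cycle E-A-H-D-G-E has odd length 5, so it cannot be 2-colored; at least 3 colors are needed.
A valid assignment using 3 colors: A=blue, B=blue, C=red, D=blue, E=green, F=blue, G=red, H=red.
That is already a proper 3-coloring.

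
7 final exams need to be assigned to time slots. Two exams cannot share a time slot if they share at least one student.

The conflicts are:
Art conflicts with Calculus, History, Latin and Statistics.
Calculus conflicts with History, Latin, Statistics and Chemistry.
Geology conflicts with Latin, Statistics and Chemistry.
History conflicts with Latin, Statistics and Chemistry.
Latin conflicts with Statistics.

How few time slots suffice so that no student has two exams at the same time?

5

Art, Calculus, History, Latin, Statistics are mutually in conflict, so at least 5 time slots are needed.
Using 5 time slots: Art=5, Calculus=1, Geology=1, History=2, Latin=3, Statistics=4, Chemistry=3. Each listed conflict is separated.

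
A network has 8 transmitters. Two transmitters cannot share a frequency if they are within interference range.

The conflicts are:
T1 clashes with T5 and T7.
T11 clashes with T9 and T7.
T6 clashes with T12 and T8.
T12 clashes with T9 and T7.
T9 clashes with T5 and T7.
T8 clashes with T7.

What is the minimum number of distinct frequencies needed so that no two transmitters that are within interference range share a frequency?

3

T11, T9, T7 pairwise conflict, so at least 3 frequencies are needed.
3 frequencies suffice: T1=2, T11=3, T6=1, T12=3, T9=2, T8=2, T5=1, T7=1. No two conflicting transmitters share a frequency.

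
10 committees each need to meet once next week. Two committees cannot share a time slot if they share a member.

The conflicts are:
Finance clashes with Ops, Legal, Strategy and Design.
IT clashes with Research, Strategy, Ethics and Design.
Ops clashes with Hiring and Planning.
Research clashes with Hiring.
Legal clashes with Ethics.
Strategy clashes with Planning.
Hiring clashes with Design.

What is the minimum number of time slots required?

The cycle Legal-Ethics-IT-Design-Finance-Legal has odd length 5, so it cannot be 2-colored; at least 3 time slots are needed.
3 time slots suffice: time slot 1 → {Finance, IT, Hiring, Planning}; time slot 2 → {Ops, Research, Strategy, Ethics, Design}; time slot 3 → {Legal}. Every pair that conflicts lands in different time slots.

3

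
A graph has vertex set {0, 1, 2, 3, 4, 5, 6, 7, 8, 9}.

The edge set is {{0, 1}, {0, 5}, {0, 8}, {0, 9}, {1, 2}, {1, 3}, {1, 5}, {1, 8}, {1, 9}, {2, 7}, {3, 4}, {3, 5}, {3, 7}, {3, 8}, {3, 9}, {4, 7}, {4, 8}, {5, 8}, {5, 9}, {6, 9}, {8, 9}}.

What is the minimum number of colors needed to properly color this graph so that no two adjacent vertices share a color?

0, 1, 5, 8, 9 are pairwise adjacent (a clique of size 5), so at least 5 colors are needed.
5 colors suffice: color red → {6, 7, 8}; color blue → {0, 2, 3}; color green → {1, 4}; color yellow → {9}; color purple → {5}. Each edge has distinct colors on its endpoints.

5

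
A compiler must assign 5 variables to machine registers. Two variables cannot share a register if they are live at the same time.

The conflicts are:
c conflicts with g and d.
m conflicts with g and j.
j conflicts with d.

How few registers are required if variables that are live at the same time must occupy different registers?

3

The cycle g-m-j-d-c-g has odd length 5, so it cannot be 2-colored; at least 3 registers are needed.
A valid assignment using 3 registers: c=1, m=2, g=3, j=1, d=2. Each listed conflict is separated.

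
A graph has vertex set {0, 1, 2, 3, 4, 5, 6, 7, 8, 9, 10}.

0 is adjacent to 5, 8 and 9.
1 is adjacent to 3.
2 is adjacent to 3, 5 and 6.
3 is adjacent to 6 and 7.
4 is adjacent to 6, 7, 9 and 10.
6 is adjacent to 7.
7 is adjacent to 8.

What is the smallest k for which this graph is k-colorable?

3, 6, 7 form a triangle, so at least 3 colors are needed.
3 colors suffice: 0=a, 1=b, 2=b, 3=a, 4=a, 5=c, 6=c, 7=b, 8=c, 9=b, 10=b. Every edge joins two different colors.

3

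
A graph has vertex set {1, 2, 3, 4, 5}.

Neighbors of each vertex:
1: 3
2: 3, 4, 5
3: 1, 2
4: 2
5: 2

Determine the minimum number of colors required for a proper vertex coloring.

2

1 and 3 are adjacent, so at least 2 colors are needed.
2 colors suffice: color red → {1, 2}; color blue → {3, 4, 5}. Each edge has distinct colors on its endpoints.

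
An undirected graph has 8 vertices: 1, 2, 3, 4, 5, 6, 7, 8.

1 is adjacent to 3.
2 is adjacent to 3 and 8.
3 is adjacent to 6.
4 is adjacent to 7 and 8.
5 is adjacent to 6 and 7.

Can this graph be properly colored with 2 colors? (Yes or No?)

No

The cycle 2-8-4-7-5-6-3-2 has odd length 7, so it cannot be 2-colored; at least 3 colors are needed.
So 2 colors are not enough.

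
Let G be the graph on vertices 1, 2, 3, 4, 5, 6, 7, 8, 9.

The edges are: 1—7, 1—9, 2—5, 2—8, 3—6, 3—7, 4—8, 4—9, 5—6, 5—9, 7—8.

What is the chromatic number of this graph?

The cycle 9-5-2-8-4-9 has odd length 5, so it cannot be 2-colored; at least 3 colors are needed.
3 colors suffice: 1=blue, 2=red, 3=blue, 4=green, 5=blue, 6=red, 7=red, 8=blue, 9=red. Each edge has distinct colors on its endpoints.

3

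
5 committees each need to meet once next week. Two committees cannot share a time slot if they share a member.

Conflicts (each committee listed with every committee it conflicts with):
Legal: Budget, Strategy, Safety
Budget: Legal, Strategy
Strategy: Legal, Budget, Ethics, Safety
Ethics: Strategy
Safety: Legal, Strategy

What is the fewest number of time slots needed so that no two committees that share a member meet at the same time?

Legal, Strategy, Safety pairwise conflict, so at least 3 time slots are needed.
Using 3 time slots: Legal=2, Budget=3, Strategy=1, Ethics=2, Safety=3. Each listed conflict is separated.

3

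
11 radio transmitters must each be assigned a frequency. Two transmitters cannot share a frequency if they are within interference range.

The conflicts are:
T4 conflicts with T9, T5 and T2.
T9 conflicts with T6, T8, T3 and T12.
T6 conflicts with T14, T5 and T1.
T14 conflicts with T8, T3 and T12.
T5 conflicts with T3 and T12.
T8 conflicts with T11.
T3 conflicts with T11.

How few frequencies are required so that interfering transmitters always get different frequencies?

T4 and T9 conflict, so at least 2 frequencies are needed.
A valid assignment using 2 frequencies: T4=2, T9=1, T6=2, T14=1, T5=1, T1=1, T8=2, T3=2, T11=1, T2=1, T12=2. Every pair that conflicts lands in different frequencies.

2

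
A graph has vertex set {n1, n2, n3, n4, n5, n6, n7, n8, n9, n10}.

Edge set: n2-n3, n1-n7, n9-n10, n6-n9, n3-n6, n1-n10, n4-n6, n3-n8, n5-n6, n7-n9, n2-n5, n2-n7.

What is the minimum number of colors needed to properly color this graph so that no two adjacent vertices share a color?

The cycle n6-n3-n2-n7-n9-n6 has odd length 5, so it cannot be 2-colored; at least 3 colors are needed.
One proper 3-coloring: n1=1, n2=1, n3=2, n4=2, n5=2, n6=1, n7=2, n8=1, n9=3, n10=2. No two adjacent vertices share a color.

3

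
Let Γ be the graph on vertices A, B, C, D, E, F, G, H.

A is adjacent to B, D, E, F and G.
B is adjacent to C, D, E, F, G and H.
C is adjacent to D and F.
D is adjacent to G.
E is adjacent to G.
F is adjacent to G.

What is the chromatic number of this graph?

4

A, B, F, G form a clique, so at least 4 colors are needed.
4 colors suffice: A=3, B=1, C=2, D=4, E=4, F=4, G=2, H=2. Every edge joins two different colors.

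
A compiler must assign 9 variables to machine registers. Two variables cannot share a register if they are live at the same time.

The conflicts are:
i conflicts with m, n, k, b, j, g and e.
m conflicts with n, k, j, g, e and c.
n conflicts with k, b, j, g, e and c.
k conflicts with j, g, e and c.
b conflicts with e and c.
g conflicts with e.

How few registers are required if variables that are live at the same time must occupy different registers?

6

i, m, n, k, g, e are mutually in conflict, so at least 6 registers are needed.
A valid assignment using 6 registers: i=2, m=4, n=1, k=3, b=3, j=5, g=6, e=5, c=2. Each listed conflict is separated.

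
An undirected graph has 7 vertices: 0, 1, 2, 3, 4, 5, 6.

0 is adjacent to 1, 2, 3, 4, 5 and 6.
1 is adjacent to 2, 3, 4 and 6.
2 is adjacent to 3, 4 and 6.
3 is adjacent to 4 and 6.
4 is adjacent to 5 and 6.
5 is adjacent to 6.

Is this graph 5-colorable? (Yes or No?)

No

0, 1, 2, 3, 4, 6 are pairwise adjacent (a clique of size 6), so at least 6 colors are needed.
So 5 colors are not enough.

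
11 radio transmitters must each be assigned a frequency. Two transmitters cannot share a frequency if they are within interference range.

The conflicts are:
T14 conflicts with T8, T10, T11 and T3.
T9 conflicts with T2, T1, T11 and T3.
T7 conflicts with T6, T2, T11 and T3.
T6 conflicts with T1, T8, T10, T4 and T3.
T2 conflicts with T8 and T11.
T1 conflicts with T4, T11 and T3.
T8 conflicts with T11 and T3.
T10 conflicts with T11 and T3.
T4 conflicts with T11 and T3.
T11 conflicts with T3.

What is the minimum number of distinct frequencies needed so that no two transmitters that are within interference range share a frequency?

4

T6, T1, T4, T3 are mutually in conflict, so at least 4 frequencies are needed.
4 frequencies suffice: T14=4, T9=4, T7=3, T6=2, T2=1, T1=3, T8=3, T10=3, T4=4, T11=2, T3=1. Every pair that conflicts lands in different frequencies.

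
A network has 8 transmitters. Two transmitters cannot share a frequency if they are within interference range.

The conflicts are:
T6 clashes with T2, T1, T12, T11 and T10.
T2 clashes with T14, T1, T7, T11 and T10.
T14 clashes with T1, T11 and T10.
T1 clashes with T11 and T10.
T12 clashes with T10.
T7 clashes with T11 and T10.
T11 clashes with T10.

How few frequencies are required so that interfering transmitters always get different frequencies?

T6, T2, T1, T11, T10 pairwise conflict, so at least 5 frequencies are needed.
A valid assignment using 5 frequencies: T6=4, T2=2, T14=4, T1=5, T12=2, T7=4, T11=3, T10=1. Each listed conflict is separated.

5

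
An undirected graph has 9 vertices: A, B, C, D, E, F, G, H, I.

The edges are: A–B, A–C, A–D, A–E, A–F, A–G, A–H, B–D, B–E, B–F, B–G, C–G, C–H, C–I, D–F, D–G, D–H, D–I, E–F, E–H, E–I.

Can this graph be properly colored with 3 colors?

No

A, B, D, F form a clique, so at least 4 colors are needed.
So 3 colors are not enough.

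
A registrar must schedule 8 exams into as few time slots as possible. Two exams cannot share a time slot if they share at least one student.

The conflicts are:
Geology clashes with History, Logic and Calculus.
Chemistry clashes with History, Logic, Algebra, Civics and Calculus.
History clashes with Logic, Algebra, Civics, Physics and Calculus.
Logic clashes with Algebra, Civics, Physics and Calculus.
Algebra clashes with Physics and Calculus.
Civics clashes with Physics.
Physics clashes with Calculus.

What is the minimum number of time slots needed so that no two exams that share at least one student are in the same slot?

History, Logic, Algebra, Physics, Calculus all conflict with each other, so at least 5 time slots are needed.
5 time slots suffice: time slot 1 → {History}; time slot 2 → {Logic}; time slot 3 → {Civics, Calculus}; time slot 4 → {Geology, Chemistry, Physics}; time slot 5 → {Algebra}. Each listed conflict is separated.

5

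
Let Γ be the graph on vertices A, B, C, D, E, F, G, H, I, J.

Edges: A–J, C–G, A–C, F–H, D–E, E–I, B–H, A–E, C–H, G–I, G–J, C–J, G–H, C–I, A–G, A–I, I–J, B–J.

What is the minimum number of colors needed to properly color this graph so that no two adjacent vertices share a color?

A, C, G, I, J are pairwise adjacent (a clique of size 5), so at least 5 colors are needed.
5 colors suffice: color 1 → {D, H, I}; color 2 → {B, E, F, G}; color 3 → {J}; color 4 → {A}; color 5 → {C}. No two adjacent vertices share a color.

5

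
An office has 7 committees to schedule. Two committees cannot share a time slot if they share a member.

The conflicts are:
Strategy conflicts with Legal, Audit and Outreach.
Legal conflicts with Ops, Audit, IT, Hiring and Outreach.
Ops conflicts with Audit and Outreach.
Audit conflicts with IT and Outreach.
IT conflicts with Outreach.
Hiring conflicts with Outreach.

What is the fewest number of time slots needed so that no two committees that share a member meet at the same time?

4

Strategy, Legal, Audit, Outreach all conflict with each other, so at least 4 time slots are needed.
4 time slots suffice: time slot 1 → {Outreach}; time slot 2 → {Legal}; time slot 3 → {Audit, Hiring}; time slot 4 → {Strategy, Ops, IT}. Every pair that conflicts lands in different time slots.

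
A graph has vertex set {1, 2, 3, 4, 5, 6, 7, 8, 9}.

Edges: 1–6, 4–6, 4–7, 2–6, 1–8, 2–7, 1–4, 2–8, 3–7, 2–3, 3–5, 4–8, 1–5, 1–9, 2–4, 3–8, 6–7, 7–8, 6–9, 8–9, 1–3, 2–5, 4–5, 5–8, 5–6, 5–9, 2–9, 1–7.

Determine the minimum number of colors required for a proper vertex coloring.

4

1, 3, 7, 8 are pairwise adjacent (a clique of size 4), so at least 4 colors are needed.
A valid assignment using 4 colors: 1=a, 2=a, 3=d, 4=d, 5=b, 6=c, 7=b, 8=c, 9=d. No two adjacent vertices share a color.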